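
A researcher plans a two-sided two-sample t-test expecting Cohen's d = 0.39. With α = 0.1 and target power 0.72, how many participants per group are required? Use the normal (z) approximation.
n = 66 per group

Sample size formula (two-sample t-test, normal approximation):
n = 2 · ((z_{α/2} + z_β) / d)²

z_{α/2} = 1.645 (for α = 0.1, two-sided)
z_β = 0.583 (for power = 0.72)
d = 0.39

n = 2 · ((1.645 + 0.583) / 0.39)²
n = 2 · (5.713)²
n ≈ 65.28
Round up to the next whole number: n = 66 per group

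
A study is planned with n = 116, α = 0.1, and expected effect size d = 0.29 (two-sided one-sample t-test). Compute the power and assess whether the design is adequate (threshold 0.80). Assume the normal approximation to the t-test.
Power ≈ 0.93; the study is adequately powered (power ≥ 0.80)

Power calculation (one-sample t-test, normal approximation):
z_β = d · √n - z_{α/2}
z_β = 0.29 · √116 - 1.645
z_β = 0.29 · 10.770 - 1.645
z_β = 1.479

Power = Φ(z_β) = Φ(1.479) ≈ 0.930

Effect size d = 0.29 is small by Cohen's convention (0.2/0.5/0.8).

Threshold: power ≥ 0.80 is conventionally adequate.
Power ≈ 0.93 → the study is adequately powered (power ≥ 0.80).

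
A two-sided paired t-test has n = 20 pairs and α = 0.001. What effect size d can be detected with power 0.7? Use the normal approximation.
d ≈ 0.85

Minimum detectable effect (paired t-test, normal approximation):
d = (z_{α/2} + z_β) / √n
d = (3.291 + 0.524) / √20
d = 3.815 / 4.472
d ≈ 0.85

By Cohen's convention (0.2 small / 0.5 medium / 0.8 large): large effect.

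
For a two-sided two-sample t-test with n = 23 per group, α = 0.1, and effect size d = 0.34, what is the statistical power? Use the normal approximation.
Power ≈ 0.31

Power calculation (two-sample t-test, normal approximation):
z_β = d · √(n/2) - z_{α/2}
z_β = 0.34 · √(23/2) - 1.645
z_β = 0.34 · 3.391 - 1.645
z_β = -0.492

Power = Φ(z_β) = Φ(-0.492) ≈ 0.311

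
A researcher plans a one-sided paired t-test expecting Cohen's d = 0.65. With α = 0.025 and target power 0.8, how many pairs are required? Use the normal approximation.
n = 19 pairs

Sample size formula (paired t-test, normal approximation):
n = ((z_α + z_β) / d)²

z_α = 1.960 (for α = 0.025, one-sided)
z_β = 0.842 (for power = 0.8)
d = 0.65

n = ((1.960 + 0.842) / 0.65)²
n = (4.311)²
n ≈ 18.58
Round up to the next whole number: n = 19 pairs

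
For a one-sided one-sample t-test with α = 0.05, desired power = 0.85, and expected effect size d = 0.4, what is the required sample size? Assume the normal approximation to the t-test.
n = 45

Sample size formula (one-sample t-test, normal approximation):
n = ((z_α + z_β) / d)²

z_α = 1.645 (for α = 0.05, one-sided)
z_β = 1.036 (for power = 0.85)
d = 0.4

n = ((1.645 + 1.036) / 0.4)²
n = (6.703)²
n ≈ 44.93
Round up to the next whole number: n = 45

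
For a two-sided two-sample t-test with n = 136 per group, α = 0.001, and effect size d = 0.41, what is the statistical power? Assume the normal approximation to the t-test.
Power ≈ 0.54

Power calculation (two-sample t-test, normal approximation):
z_β = d · √(n/2) - z_{α/2}
z_β = 0.41 · √(136/2) - 3.291
z_β = 0.41 · 8.246 - 3.291
z_β = 0.090

Power = Φ(z_β) = Φ(0.090) ≈ 0.536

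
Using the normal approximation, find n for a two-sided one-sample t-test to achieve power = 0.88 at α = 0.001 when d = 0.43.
n = 108

Sample size formula (one-sample t-test, normal approximation):
n = ((z_{α/2} + z_β) / d)²

z_{α/2} = 3.291 (for α = 0.001, two-sided)
z_β = 1.175 (for power = 0.88)
d = 0.43

n = ((3.291 + 1.175) / 0.43)²
n = (10.386)²
n ≈ 107.87
Round up to the next whole number: n = 108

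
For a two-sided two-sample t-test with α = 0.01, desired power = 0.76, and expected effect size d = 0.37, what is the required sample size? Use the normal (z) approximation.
n = 158 per group

Sample size formula (two-sample t-test, normal approximation):
n = 2 · ((z_{α/2} + z_β) / d)²

z_{α/2} = 2.576 (for α = 0.01, two-sided)
z_β = 0.706 (for power = 0.76)
d = 0.37

n = 2 · ((2.576 + 0.706) / 0.37)²
n = 2 · (8.870)²
n ≈ 157.35
Round up to the next whole number: n = 158 per group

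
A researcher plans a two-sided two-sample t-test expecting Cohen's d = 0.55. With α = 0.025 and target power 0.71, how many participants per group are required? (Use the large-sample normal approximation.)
n = 52 per group

Sample size formula (two-sample t-test, normal approximation):
n = 2 · ((z_{α/2} + z_β) / d)²

z_{α/2} = 2.241 (for α = 0.025, two-sided)
z_β = 0.553 (for power = 0.71)
d = 0.55

n = 2 · ((2.241 + 0.553) / 0.55)²
n = 2 · (5.080)²
n ≈ 51.61
Round up to the next whole number: n = 52 per group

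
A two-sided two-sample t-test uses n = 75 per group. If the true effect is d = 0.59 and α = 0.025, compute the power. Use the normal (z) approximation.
Power ≈ 0.91

Power calculation (two-sample t-test, normal approximation):
z_β = d · √(n/2) - z_{α/2}
z_β = 0.59 · √(75/2) - 2.241
z_β = 0.59 · 6.124 - 2.241
z_β = 1.372

Power = Φ(z_β) = Φ(1.372) ≈ 0.915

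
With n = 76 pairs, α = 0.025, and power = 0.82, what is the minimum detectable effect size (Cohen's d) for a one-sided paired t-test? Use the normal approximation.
d ≈ 0.33

Minimum detectable effect (paired t-test, normal approximation):
d = (z_α + z_β) / √n
d = (1.960 + 0.915) / √76
d = 2.875 / 8.718
d ≈ 0.33

By Cohen's convention (0.2 small / 0.5 medium / 0.8 large): small effect.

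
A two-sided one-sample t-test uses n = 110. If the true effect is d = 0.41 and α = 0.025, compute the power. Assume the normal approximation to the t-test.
Power ≈ 0.98

Power calculation (one-sample t-test, normal approximation):
z_β = d · √n - z_{α/2}
z_β = 0.41 · √110 - 2.241
z_β = 0.41 · 10.488 - 2.241
z_β = 2.059

Power = Φ(z_β) = Φ(2.059) ≈ 0.980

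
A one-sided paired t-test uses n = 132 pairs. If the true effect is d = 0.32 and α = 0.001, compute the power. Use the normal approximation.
Power ≈ 0.72

Power calculation (paired t-test, normal approximation):
z_β = d · √n - z_α
z_β = 0.32 · √132 - 3.090
z_β = 0.32 · 11.489 - 3.090
z_β = 0.586

Power = Φ(z_β) = Φ(0.586) ≈ 0.721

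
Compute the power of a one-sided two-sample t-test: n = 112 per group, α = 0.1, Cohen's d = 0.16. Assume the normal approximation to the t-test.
Power ≈ 0.47

Power calculation (two-sample t-test, normal approximation):
z_β = d · √(n/2) - z_α
z_β = 0.16 · √(112/2) - 1.282
z_β = 0.16 · 7.483 - 1.282
z_β = -0.084

Power = Φ(z_β) = Φ(-0.084) ≈ 0.466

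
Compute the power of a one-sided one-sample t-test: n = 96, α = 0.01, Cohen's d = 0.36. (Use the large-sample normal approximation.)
Power ≈ 0.89

Power calculation (one-sample t-test, normal approximation):
z_β = d · √n - z_α
z_β = 0.36 · √96 - 2.326
z_β = 0.36 · 9.798 - 2.326
z_β = 1.201

Power = Φ(z_β) = Φ(1.201) ≈ 0.885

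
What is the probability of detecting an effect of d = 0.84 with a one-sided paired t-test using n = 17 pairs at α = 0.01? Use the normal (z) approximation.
Power ≈ 0.87

Power calculation (paired t-test, normal approximation):
z_β = d · √n - z_α
z_β = 0.84 · √17 - 2.326
z_β = 0.84 · 4.123 - 2.326
z_β = 1.137

Power = Φ(z_β) = Φ(1.137) ≈ 0.872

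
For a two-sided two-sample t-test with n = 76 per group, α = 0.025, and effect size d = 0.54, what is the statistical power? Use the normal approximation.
Power ≈ 0.86

Power calculation (two-sample t-test, normal approximation):
z_β = d · √(n/2) - z_{α/2}
z_β = 0.54 · √(76/2) - 2.241
z_β = 0.54 · 6.164 - 2.241
z_β = 1.087

Power = Φ(z_β) = Φ(1.087) ≈ 0.862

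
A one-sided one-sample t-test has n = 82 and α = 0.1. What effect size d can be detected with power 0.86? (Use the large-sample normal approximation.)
d ≈ 0.26

Minimum detectable effect (one-sample t-test, normal approximation):
d = (z_α + z_β) / √n
d = (1.282 + 1.080) / √82
d = 2.362 / 9.055
d ≈ 0.26

By Cohen's convention (0.2 small / 0.5 medium / 0.8 large): small effect.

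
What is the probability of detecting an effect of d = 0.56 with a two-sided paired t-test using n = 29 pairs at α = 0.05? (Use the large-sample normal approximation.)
Power ≈ 0.85

Power calculation (paired t-test, normal approximation):
z_β = d · √n - z_{α/2}
z_β = 0.56 · √29 - 1.960
z_β = 0.56 · 5.385 - 1.960
z_β = 1.056

Power = Φ(z_β) = Φ(1.056) ≈ 0.854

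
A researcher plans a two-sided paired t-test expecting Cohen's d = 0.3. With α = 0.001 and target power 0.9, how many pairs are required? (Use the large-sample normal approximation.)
n = 233 pairs

Sample size formula (paired t-test, normal approximation):
n = ((z_{α/2} + z_β) / d)²

z_{α/2} = 3.291 (for α = 0.001, two-sided)
z_β = 1.282 (for power = 0.9)
d = 0.3

n = ((3.291 + 1.282) / 0.3)²
n = (15.243)²
n ≈ 232.35
Round up to the next whole number: n = 233 pairs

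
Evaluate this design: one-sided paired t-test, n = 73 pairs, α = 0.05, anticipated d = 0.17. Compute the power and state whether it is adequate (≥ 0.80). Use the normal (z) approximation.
Power ≈ 0.42; the study is underpowered (power < 0.80)

Power calculation (paired t-test, normal approximation):
z_β = d · √n - z_α
z_β = 0.17 · √73 - 1.645
z_β = 0.17 · 8.544 - 1.645
z_β = -0.192

Power = Φ(z_β) = Φ(-0.192) ≈ 0.424

Effect size d = 0.17 is very small by Cohen's convention (0.2/0.5/0.8).

Threshold: power ≥ 0.80 is conventionally adequate.
Power ≈ 0.42 → the study is underpowered (power < 0.80).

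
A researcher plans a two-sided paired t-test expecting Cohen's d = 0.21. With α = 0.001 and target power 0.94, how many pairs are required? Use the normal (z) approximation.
n = 533 pairs

Sample size formula (paired t-test, normal approximation):
n = ((z_{α/2} + z_β) / d)²

z_{α/2} = 3.291 (for α = 0.001, two-sided)
z_β = 1.555 (for power = 0.94)
d = 0.21

n = ((3.291 + 1.555) / 0.21)²
n = (23.076)²
n ≈ 532.50
Round up to the next whole number: n = 533 pairs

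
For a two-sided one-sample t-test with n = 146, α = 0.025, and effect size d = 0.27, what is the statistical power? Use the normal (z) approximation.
Power ≈ 0.85

Power calculation (one-sample t-test, normal approximation):
z_β = d · √n - z_{α/2}
z_β = 0.27 · √146 - 2.241
z_β = 0.27 · 12.083 - 2.241
z_β = 1.021

Power = Φ(z_β) = Φ(1.021) ≈ 0.846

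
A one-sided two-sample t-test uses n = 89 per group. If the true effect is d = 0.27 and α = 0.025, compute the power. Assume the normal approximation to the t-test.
Power ≈ 0.44

Power calculation (two-sample t-test, normal approximation):
z_β = d · √(n/2) - z_α
z_β = 0.27 · √(89/2) - 1.960
z_β = 0.27 · 6.671 - 1.960
z_β = -0.159

Power = Φ(z_β) = Φ(-0.159) ≈ 0.437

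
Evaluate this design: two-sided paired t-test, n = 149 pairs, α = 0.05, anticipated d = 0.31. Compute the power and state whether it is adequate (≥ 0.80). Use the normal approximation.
Power ≈ 0.97; the study is adequately powered (power ≥ 0.80)

Power calculation (paired t-test, normal approximation):
z_β = d · √n - z_{α/2}
z_β = 0.31 · √149 - 1.960
z_β = 0.31 · 12.207 - 1.960
z_β = 1.824

Power = Φ(z_β) = Φ(1.824) ≈ 0.966

Effect size d = 0.31 is small by Cohen's convention (0.2/0.5/0.8).

Threshold: power ≥ 0.80 is conventionally adequate.
Power ≈ 0.97 → the study is adequately powered (power ≥ 0.80).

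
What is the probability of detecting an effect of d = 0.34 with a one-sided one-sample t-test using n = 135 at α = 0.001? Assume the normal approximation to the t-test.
Power ≈ 0.81

Power calculation (one-sample t-test, normal approximation):
z_β = d · √n - z_α
z_β = 0.34 · √135 - 3.090
z_β = 0.34 · 11.619 - 3.090
z_β = 0.860

Power = Φ(z_β) = Φ(0.860) ≈ 0.805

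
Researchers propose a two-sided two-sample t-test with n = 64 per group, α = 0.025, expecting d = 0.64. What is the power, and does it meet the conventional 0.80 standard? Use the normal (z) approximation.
Power ≈ 0.92; the study is adequately powered (power ≥ 0.80)

Power calculation (two-sample t-test, normal approximation):
z_β = d · √(n/2) - z_{α/2}
z_β = 0.64 · √(64/2) - 2.241
z_β = 0.64 · 5.657 - 2.241
z_β = 1.379

Power = Φ(z_β) = Φ(1.379) ≈ 0.916

Effect size d = 0.64 is medium by Cohen's convention (0.2/0.5/0.8).

Threshold: power ≥ 0.80 is conventionally adequate.
Power ≈ 0.92 → the study is adequately powered (power ≥ 0.80).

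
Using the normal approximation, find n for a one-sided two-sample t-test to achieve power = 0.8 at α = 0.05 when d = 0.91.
n = 15 per group

Sample size formula (two-sample t-test, normal approximation):
n = 2 · ((z_α + z_β) / d)²

z_α = 1.645 (for α = 0.05, one-sided)
z_β = 0.842 (for power = 0.8)
d = 0.91

n = 2 · ((1.645 + 0.842) / 0.91)²
n = 2 · (2.733)²
n ≈ 14.94
Round up to the next whole number: n = 15 per group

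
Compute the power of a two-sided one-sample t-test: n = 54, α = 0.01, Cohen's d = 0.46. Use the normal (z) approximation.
Power ≈ 0.79

Power calculation (one-sample t-test, normal approximation):
z_β = d · √n - z_{α/2}
z_β = 0.46 · √54 - 2.576
z_β = 0.46 · 7.348 - 2.576
z_β = 0.804

Power = Φ(z_β) = Φ(0.804) ≈ 0.789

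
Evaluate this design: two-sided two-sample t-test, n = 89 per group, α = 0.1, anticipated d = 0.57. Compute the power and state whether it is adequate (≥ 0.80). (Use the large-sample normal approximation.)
Power ≈ 0.98; the study is adequately powered (power ≥ 0.80)

Power calculation (two-sample t-test, normal approximation):
z_β = d · √(n/2) - z_{α/2}
z_β = 0.57 · √(89/2) - 1.645
z_β = 0.57 · 6.671 - 1.645
z_β = 2.158

Power = Φ(z_β) = Φ(2.158) ≈ 0.985

Effect size d = 0.57 is medium by Cohen's convention (0.2/0.5/0.8).

Threshold: power ≥ 0.80 is conventionally adequate.
Power ≈ 0.98 → the study is adequately powered (power ≥ 0.80).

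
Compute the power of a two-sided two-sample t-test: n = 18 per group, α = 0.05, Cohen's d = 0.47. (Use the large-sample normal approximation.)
Power ≈ 0.29

Power calculation (two-sample t-test, normal approximation):
z_β = d · √(n/2) - z_{α/2}
z_β = 0.47 · √(18/2) - 1.960
z_β = 0.47 · 3.000 - 1.960
z_β = -0.550

Power = Φ(z_β) = Φ(-0.550) ≈ 0.291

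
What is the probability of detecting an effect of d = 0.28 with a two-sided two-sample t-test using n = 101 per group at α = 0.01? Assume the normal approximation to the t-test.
Power ≈ 0.28

Power calculation (two-sample t-test, normal approximation):
z_β = d · √(n/2) - z_{α/2}
z_β = 0.28 · √(101/2) - 2.576
z_β = 0.28 · 7.106 - 2.576
z_β = -0.586

Power = Φ(z_β) = Φ(-0.586) ≈ 0.279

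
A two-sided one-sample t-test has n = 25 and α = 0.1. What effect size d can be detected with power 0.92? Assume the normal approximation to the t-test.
d ≈ 0.61

Minimum detectable effect (one-sample t-test, normal approximation):
d = (z_{α/2} + z_β) / √n
d = (1.645 + 1.405) / √25
d = 3.050 / 5.000
d ≈ 0.61

By Cohen's convention (0.2 small / 0.5 medium / 0.8 large): medium effect.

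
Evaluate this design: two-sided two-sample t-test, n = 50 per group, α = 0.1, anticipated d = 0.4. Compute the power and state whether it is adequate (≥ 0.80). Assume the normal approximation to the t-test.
Power ≈ 0.64; the study is underpowered (power < 0.80)

Power calculation (two-sample t-test, normal approximation):
z_β = d · √(n/2) - z_{α/2}
z_β = 0.4 · √(50/2) - 1.645
z_β = 0.4 · 5.000 - 1.645
z_β = 0.355

Power = Φ(z_β) = Φ(0.355) ≈ 0.639

Effect size d = 0.4 is small by Cohen's convention (0.2/0.5/0.8).

Threshold: power ≥ 0.80 is conventionally adequate.
Power ≈ 0.64 → the study is underpowered (power < 0.80).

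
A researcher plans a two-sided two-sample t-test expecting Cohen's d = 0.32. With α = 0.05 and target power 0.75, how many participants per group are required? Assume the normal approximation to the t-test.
n = 136 per group

Sample size formula (two-sample t-test, normal approximation):
n = 2 · ((z_{α/2} + z_β) / d)²

z_{α/2} = 1.960 (for α = 0.05, two-sided)
z_β = 0.674 (for power = 0.75)
d = 0.32

n = 2 · ((1.960 + 0.674) / 0.32)²
n = 2 · (8.231)²
n ≈ 135.50
Round up to the next whole number: n = 136 per group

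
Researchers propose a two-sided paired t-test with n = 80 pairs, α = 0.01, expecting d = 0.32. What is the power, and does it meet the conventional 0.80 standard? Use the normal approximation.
Power ≈ 0.61; the study is underpowered (power < 0.80)

Power calculation (paired t-test, normal approximation):
z_β = d · √n - z_{α/2}
z_β = 0.32 · √80 - 2.576
z_β = 0.32 · 8.944 - 2.576
z_β = 0.286

Power = Φ(z_β) = Φ(0.286) ≈ 0.613

Effect size d = 0.32 is small by Cohen's convention (0.2/0.5/0.8).

Threshold: power ≥ 0.80 is conventionally adequate.
Power ≈ 0.61 → the study is underpowered (power < 0.80).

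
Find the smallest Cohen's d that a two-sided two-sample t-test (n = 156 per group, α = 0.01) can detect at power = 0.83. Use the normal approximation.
d ≈ 0.40

Minimum detectable effect (two-sample t-test, normal approximation):
d = (z_{α/2} + z_β) / √(n/2)
d = (2.576 + 0.954) / √(156/2)
d = 3.530 / 8.832
d ≈ 0.40

By Cohen's convention (0.2 small / 0.5 medium / 0.8 large): small effect.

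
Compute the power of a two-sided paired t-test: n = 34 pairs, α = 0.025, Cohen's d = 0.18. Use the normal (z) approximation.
Power ≈ 0.12

Power calculation (paired t-test, normal approximation):
z_β = d · √n - z_{α/2}
z_β = 0.18 · √34 - 2.241
z_β = 0.18 · 5.831 - 2.241
z_β = -1.192

Power = Φ(z_β) = Φ(-1.192) ≈ 0.117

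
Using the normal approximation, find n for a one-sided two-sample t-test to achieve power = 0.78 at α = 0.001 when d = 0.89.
n = 38 per group

Sample size formula (two-sample t-test, normal approximation):
n = 2 · ((z_α + z_β) / d)²

z_α = 3.090 (for α = 0.001, one-sided)
z_β = 0.772 (for power = 0.78)
d = 0.89

n = 2 · ((3.090 + 0.772) / 0.89)²
n = 2 · (4.339)²
n ≈ 37.65
Round up to the next whole number: n = 38 per group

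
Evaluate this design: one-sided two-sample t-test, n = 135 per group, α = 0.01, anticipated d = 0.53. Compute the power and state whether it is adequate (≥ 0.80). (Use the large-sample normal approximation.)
Power ≈ 0.98; the study is adequately powered (power ≥ 0.80)

Power calculation (two-sample t-test, normal approximation):
z_β = d · √(n/2) - z_α
z_β = 0.53 · √(135/2) - 2.326
z_β = 0.53 · 8.216 - 2.326
z_β = 2.028

Power = Φ(z_β) = Φ(2.028) ≈ 0.979

Effect size d = 0.53 is medium by Cohen's convention (0.2/0.5/0.8).

Threshold: power ≥ 0.80 is conventionally adequate.
Power ≈ 0.98 → the study is adequately powered (power ≥ 0.80).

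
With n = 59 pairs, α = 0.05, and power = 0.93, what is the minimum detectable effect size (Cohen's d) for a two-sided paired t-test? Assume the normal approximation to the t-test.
d ≈ 0.45

Minimum detectable effect (paired t-test, normal approximation):
d = (z_{α/2} + z_β) / √n
d = (1.960 + 1.476) / √59
d = 3.436 / 7.681
d ≈ 0.45

By Cohen's convention (0.2 small / 0.5 medium / 0.8 large): small effect.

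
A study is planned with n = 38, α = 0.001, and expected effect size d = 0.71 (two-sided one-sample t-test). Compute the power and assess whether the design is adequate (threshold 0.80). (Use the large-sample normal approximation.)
Power ≈ 0.86; the study is adequately powered (power ≥ 0.80)

Power calculation (one-sample t-test, normal approximation):
z_β = d · √n - z_{α/2}
z_β = 0.71 · √38 - 3.291
z_β = 0.71 · 6.164 - 3.291
z_β = 1.086

Power = Φ(z_β) = Φ(1.086) ≈ 0.861

Effect size d = 0.71 is medium by Cohen's convention (0.2/0.5/0.8).

Threshold: power ≥ 0.80 is conventionally adequate.
Power ≈ 0.86 → the study is adequately powered (power ≥ 0.80).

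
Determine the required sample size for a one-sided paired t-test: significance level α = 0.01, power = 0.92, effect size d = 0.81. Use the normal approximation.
n = 22 pairs

Sample size formula (paired t-test, normal approximation):
n = ((z_α + z_β) / d)²

z_α = 2.326 (for α = 0.01, one-sided)
z_β = 1.405 (for power = 0.92)
d = 0.81

n = ((2.326 + 1.405) / 0.81)²
n = (4.606)²
n ≈ 21.22
Round up to the next whole number: n = 22 pairs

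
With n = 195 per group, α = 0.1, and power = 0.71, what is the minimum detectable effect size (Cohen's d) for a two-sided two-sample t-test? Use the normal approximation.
d ≈ 0.22

Minimum detectable effect (two-sample t-test, normal approximation):
d = (z_{α/2} + z_β) / √(n/2)
d = (1.645 + 0.553) / √(195/2)
d = 2.198 / 9.874
d ≈ 0.22

By Cohen's convention (0.2 small / 0.5 medium / 0.8 large): small effect.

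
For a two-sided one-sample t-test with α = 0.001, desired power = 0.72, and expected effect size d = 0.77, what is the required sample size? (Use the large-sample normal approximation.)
n = 26

Sample size formula (one-sample t-test, normal approximation):
n = ((z_{α/2} + z_β) / d)²

z_{α/2} = 3.291 (for α = 0.001, two-sided)
z_β = 0.583 (for power = 0.72)
d = 0.77

n = ((3.291 + 0.583) / 0.77)²
n = (5.031)²
n ≈ 25.31
Round up to the next whole number: n = 26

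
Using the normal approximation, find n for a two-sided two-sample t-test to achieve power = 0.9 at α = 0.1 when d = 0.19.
n = 475 per group

Sample size formula (two-sample t-test, normal approximation):
n = 2 · ((z_{α/2} + z_β) / d)²

z_{α/2} = 1.645 (for α = 0.1, two-sided)
z_β = 1.282 (for power = 0.9)
d = 0.19

n = 2 · ((1.645 + 1.282) / 0.19)²
n = 2 · (15.405)²
n ≈ 474.63
Round up to the next whole number: n = 475 per group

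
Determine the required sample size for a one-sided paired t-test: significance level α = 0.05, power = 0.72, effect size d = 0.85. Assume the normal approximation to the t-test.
n = 7 pairs

Sample size formula (paired t-test, normal approximation):
n = ((z_α + z_β) / d)²

z_α = 1.645 (for α = 0.05, one-sided)
z_β = 0.583 (for power = 0.72)
d = 0.85

n = ((1.645 + 0.583) / 0.85)²
n = (2.621)²
n ≈ 6.87
Round up to the next whole number: n = 7 pairs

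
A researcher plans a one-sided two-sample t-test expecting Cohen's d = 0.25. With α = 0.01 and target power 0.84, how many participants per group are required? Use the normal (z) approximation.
n = 353 per group

Sample size formula (two-sample t-test, normal approximation):
n = 2 · ((z_α + z_β) / d)²

z_α = 2.326 (for α = 0.01, one-sided)
z_β = 0.994 (for power = 0.84)
d = 0.25

n = 2 · ((2.326 + 0.994) / 0.25)²
n = 2 · (13.280)²
n ≈ 352.72
Round up to the next whole number: n = 353 per group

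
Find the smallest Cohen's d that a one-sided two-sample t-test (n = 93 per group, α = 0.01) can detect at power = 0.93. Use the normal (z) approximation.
d ≈ 0.56

Minimum detectable effect (two-sample t-test, normal approximation):
d = (z_α + z_β) / √(n/2)
d = (2.326 + 1.476) / √(93/2)
d = 3.802 / 6.819
d ≈ 0.56

By Cohen's convention (0.2 small / 0.5 medium / 0.8 large): medium effect.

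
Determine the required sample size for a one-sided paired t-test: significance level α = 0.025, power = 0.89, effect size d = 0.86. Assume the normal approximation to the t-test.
n = 14 pairs

Sample size formula (paired t-test, normal approximation):
n = ((z_α + z_β) / d)²

z_α = 1.960 (for α = 0.025, one-sided)
z_β = 1.227 (for power = 0.89)
d = 0.86

n = ((1.960 + 1.227) / 0.86)²
n = (3.706)²
n ≈ 13.73
Round up to the next whole number: n = 14 pairs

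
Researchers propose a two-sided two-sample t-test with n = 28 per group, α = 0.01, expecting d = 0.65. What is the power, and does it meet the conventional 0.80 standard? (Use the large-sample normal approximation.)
Power ≈ 0.44; the study is underpowered (power < 0.80)

Power calculation (two-sample t-test, normal approximation):
z_β = d · √(n/2) - z_{α/2}
z_β = 0.65 · √(28/2) - 2.576
z_β = 0.65 · 3.742 - 2.576
z_β = -0.144

Power = Φ(z_β) = Φ(-0.144) ≈ 0.443

Effect size d = 0.65 is medium by Cohen's convention (0.2/0.5/0.8).

Threshold: power ≥ 0.80 is conventionally adequate.
Power ≈ 0.44 → the study is underpowered (power < 0.80).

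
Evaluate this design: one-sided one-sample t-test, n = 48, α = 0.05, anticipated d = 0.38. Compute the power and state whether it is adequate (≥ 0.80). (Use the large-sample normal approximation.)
Power ≈ 0.84; the study is adequately powered (power ≥ 0.80)

Power calculation (one-sample t-test, normal approximation):
z_β = d · √n - z_α
z_β = 0.38 · √48 - 1.645
z_β = 0.38 · 6.928 - 1.645
z_β = 0.988

Power = Φ(z_β) = Φ(0.988) ≈ 0.838

Effect size d = 0.38 is small by Cohen's convention (0.2/0.5/0.8).

Threshold: power ≥ 0.80 is conventionally adequate.
Power ≈ 0.84 → the study is adequately powered (power ≥ 0.80).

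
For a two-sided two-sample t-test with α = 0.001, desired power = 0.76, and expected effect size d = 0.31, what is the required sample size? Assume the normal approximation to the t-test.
n = 333 per group

Sample size formula (two-sample t-test, normal approximation):
n = 2 · ((z_{α/2} + z_β) / d)²

z_{α/2} = 3.291 (for α = 0.001, two-sided)
z_β = 0.706 (for power = 0.76)
d = 0.31

n = 2 · ((3.291 + 0.706) / 0.31)²
n = 2 · (12.894)²
n ≈ 332.51
Round up to the next whole number: n = 333 per group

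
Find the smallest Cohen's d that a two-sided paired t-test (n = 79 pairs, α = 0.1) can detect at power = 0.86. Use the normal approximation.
d ≈ 0.31

Minimum detectable effect (paired t-test, normal approximation):
d = (z_{α/2} + z_β) / √n
d = (1.645 + 1.080) / √79
d = 2.725 / 8.888
d ≈ 0.31

By Cohen's convention (0.2 small / 0.5 medium / 0.8 large): small effect.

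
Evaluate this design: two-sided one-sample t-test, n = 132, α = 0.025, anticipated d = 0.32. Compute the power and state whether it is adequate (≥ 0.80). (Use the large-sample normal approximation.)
Power ≈ 0.92; the study is adequately powered (power ≥ 0.80)

Power calculation (one-sample t-test, normal approximation):
z_β = d · √n - z_{α/2}
z_β = 0.32 · √132 - 2.241
z_β = 0.32 · 11.489 - 2.241
z_β = 1.435

Power = Φ(z_β) = Φ(1.435) ≈ 0.924

Effect size d = 0.32 is small by Cohen's convention (0.2/0.5/0.8).

Threshold: power ≥ 0.80 is conventionally adequate.
Power ≈ 0.92 → the study is adequately powered (power ≥ 0.80).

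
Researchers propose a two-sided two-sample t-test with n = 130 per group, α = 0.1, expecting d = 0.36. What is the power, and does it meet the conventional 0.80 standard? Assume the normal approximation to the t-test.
Power ≈ 0.90; the study is adequately powered (power ≥ 0.80)

Power calculation (two-sample t-test, normal approximation):
z_β = d · √(n/2) - z_{α/2}
z_β = 0.36 · √(130/2) - 1.645
z_β = 0.36 · 8.062 - 1.645
z_β = 1.258

Power = Φ(z_β) = Φ(1.258) ≈ 0.896

Effect size d = 0.36 is small by Cohen's convention (0.2/0.5/0.8).

Threshold: power ≥ 0.80 is conventionally adequate.
Power ≈ 0.90 → the study is adequately powered (power ≥ 0.80).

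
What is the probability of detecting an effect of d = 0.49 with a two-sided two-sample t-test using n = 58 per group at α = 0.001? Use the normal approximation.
Power ≈ 0.26

Power calculation (two-sample t-test, normal approximation):
z_β = d · √(n/2) - z_{α/2}
z_β = 0.49 · √(58/2) - 3.291
z_β = 0.49 · 5.385 - 3.291
z_β = -0.652

Power = Φ(z_β) = Φ(-0.652) ≈ 0.257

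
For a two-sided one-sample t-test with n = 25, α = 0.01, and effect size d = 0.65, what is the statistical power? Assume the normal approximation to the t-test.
Power ≈ 0.75

Power calculation (one-sample t-test, normal approximation):
z_β = d · √n - z_{α/2}
z_β = 0.65 · √25 - 2.576
z_β = 0.65 · 5.000 - 2.576
z_β = 0.674

Power = Φ(z_β) = Φ(0.674) ≈ 0.750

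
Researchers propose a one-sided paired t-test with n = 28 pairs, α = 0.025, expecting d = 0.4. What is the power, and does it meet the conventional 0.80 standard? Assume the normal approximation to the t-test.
Power ≈ 0.56; the study is underpowered (power < 0.80)

Power calculation (paired t-test, normal approximation):
z_β = d · √n - z_α
z_β = 0.4 · √28 - 1.960
z_β = 0.4 · 5.292 - 1.960
z_β = 0.157

Power = Φ(z_β) = Φ(0.157) ≈ 0.562

Effect size d = 0.4 is small by Cohen's convention (0.2/0.5/0.8).

Threshold: power ≥ 0.80 is conventionally adequate.
Power ≈ 0.56 → the study is underpowered (power < 0.80).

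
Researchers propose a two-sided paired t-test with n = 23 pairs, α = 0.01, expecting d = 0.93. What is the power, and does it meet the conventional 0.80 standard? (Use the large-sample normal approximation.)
Power ≈ 0.97; the study is adequately powered (power ≥ 0.80)

Power calculation (paired t-test, normal approximation):
z_β = d · √n - z_{α/2}
z_β = 0.93 · √23 - 2.576
z_β = 0.93 · 4.796 - 2.576
z_β = 1.884

Power = Φ(z_β) = Φ(1.884) ≈ 0.970

Effect size d = 0.93 is large by Cohen's convention (0.2/0.5/0.8).

Threshold: power ≥ 0.80 is conventionally adequate.
Power ≈ 0.97 → the study is adequately powered (power ≥ 0.80).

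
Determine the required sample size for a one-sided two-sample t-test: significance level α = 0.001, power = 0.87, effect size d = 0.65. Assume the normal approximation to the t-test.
n = 85 per group

Sample size formula (two-sample t-test, normal approximation):
n = 2 · ((z_α + z_β) / d)²

z_α = 3.090 (for α = 0.001, one-sided)
z_β = 1.126 (for power = 0.87)
d = 0.65

n = 2 · ((3.090 + 1.126) / 0.65)²
n = 2 · (6.486)²
n ≈ 84.14
Round up to the next whole number: n = 85 per group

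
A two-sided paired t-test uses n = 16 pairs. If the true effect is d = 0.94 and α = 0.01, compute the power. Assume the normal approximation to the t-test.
Power ≈ 0.88

Power calculation (paired t-test, normal approximation):
z_β = d · √n - z_{α/2}
z_β = 0.94 · √16 - 2.576
z_β = 0.94 · 4.000 - 2.576
z_β = 1.184

Power = Φ(z_β) = Φ(1.184) ≈ 0.882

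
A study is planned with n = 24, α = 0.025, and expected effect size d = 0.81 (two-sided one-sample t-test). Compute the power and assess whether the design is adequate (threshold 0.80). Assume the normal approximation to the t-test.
Power ≈ 0.96; the study is adequately powered (power ≥ 0.80)

Power calculation (one-sample t-test, normal approximation):
z_β = d · √n - z_{α/2}
z_β = 0.81 · √24 - 2.241
z_β = 0.81 · 4.899 - 2.241
z_β = 1.727

Power = Φ(z_β) = Φ(1.727) ≈ 0.958

Effect size d = 0.81 is large by Cohen's convention (0.2/0.5/0.8).

Threshold: power ≥ 0.80 is conventionally adequate.
Power ≈ 0.96 → the study is adequately powered (power ≥ 0.80).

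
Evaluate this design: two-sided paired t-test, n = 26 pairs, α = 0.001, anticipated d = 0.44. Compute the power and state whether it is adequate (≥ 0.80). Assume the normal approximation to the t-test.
Power ≈ 0.15; the study is underpowered (power < 0.80)

Power calculation (paired t-test, normal approximation):
z_β = d · √n - z_{α/2}
z_β = 0.44 · √26 - 3.291
z_β = 0.44 · 5.099 - 3.291
z_β = -1.047

Power = Φ(z_β) = Φ(-1.047) ≈ 0.148

Effect size d = 0.44 is small by Cohen's convention (0.2/0.5/0.8).

Threshold: power ≥ 0.80 is conventionally adequate.
Power ≈ 0.15 → the study is underpowered (power < 0.80).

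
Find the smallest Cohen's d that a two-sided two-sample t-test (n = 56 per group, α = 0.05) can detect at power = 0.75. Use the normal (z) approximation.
d ≈ 0.50

Minimum detectable effect (two-sample t-test, normal approximation):
d = (z_{α/2} + z_β) / √(n/2)
d = (1.960 + 0.674) / √(56/2)
d = 2.634 / 5.292
d ≈ 0.50

By Cohen's convention (0.2 small / 0.5 medium / 0.8 large): medium effect.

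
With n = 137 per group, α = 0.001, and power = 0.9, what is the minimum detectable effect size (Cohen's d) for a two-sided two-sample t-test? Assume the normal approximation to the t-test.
d ≈ 0.55

Minimum detectable effect (two-sample t-test, normal approximation):
d = (z_{α/2} + z_β) / √(n/2)
d = (3.291 + 1.282) / √(137/2)
d = 4.572 / 8.276
d ≈ 0.55

By Cohen's convention (0.2 small / 0.5 medium / 0.8 large): medium effect.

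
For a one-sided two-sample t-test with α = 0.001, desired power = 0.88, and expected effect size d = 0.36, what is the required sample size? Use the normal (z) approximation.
n = 281 per group

Sample size formula (two-sample t-test, normal approximation):
n = 2 · ((z_α + z_β) / d)²

z_α = 3.090 (for α = 0.001, one-sided)
z_β = 1.175 (for power = 0.88)
d = 0.36

n = 2 · ((3.090 + 1.175) / 0.36)²
n = 2 · (11.847)²
n ≈ 280.70
Round up to the next whole number: n = 281 per group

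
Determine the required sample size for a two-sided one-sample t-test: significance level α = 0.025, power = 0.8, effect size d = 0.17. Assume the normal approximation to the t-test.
n = 329

Sample size formula (one-sample t-test, normal approximation):
n = ((z_{α/2} + z_β) / d)²

z_{α/2} = 2.241 (for α = 0.025, two-sided)
z_β = 0.842 (for power = 0.8)
d = 0.17

n = ((2.241 + 0.842) / 0.17)²
n = (18.135)²
n ≈ 328.88
Round up to the next whole number: n = 329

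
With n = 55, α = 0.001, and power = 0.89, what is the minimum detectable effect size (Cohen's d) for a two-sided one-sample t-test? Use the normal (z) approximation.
d ≈ 0.61

Minimum detectable effect (one-sample t-test, normal approximation):
d = (z_{α/2} + z_β) / √n
d = (3.291 + 1.227) / √55
d = 4.517 / 7.416
d ≈ 0.61

By Cohen's convention (0.2 small / 0.5 medium / 0.8 large): medium effect.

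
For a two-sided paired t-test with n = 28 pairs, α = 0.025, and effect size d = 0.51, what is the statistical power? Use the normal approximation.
Power ≈ 0.68

Power calculation (paired t-test, normal approximation):
z_β = d · √n - z_{α/2}
z_β = 0.51 · √28 - 2.241
z_β = 0.51 · 5.292 - 2.241
z_β = 0.457

Power = Φ(z_β) = Φ(0.457) ≈ 0.676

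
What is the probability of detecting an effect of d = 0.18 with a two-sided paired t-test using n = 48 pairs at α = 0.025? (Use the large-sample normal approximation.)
Power ≈ 0.16

Power calculation (paired t-test, normal approximation):
z_β = d · √n - z_{α/2}
z_β = 0.18 · √48 - 2.241
z_β = 0.18 · 6.928 - 2.241
z_β = -0.994

Power = Φ(z_β) = Φ(-0.994) ≈ 0.160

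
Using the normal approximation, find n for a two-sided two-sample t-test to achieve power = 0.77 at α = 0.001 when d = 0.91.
n = 40 per group

Sample size formula (two-sample t-test, normal approximation):
n = 2 · ((z_{α/2} + z_β) / d)²

z_{α/2} = 3.291 (for α = 0.001, two-sided)
z_β = 0.739 (for power = 0.77)
d = 0.91

n = 2 · ((3.291 + 0.739) / 0.91)²
n = 2 · (4.429)²
n ≈ 39.23
Round up to the next whole number: n = 40 per group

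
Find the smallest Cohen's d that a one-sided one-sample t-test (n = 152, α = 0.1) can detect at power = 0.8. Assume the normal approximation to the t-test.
d ≈ 0.17

Minimum detectable effect (one-sample t-test, normal approximation):
d = (z_α + z_β) / √n
d = (1.282 + 0.842) / √152
d = 2.123 / 12.329
d ≈ 0.17

By Cohen's convention (0.2 small / 0.5 medium / 0.8 large): very small effect.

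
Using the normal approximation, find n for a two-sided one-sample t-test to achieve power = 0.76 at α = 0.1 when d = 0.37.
n = 41

Sample size formula (one-sample t-test, normal approximation):
n = ((z_{α/2} + z_β) / d)²

z_{α/2} = 1.645 (for α = 0.1, two-sided)
z_β = 0.706 (for power = 0.76)
d = 0.37

n = ((1.645 + 0.706) / 0.37)²
n = (6.354)²
n ≈ 40.37
Round up to the next whole number: n = 41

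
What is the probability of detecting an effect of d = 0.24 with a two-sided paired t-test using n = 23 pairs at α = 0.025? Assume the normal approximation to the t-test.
Power ≈ 0.14

Power calculation (paired t-test, normal approximation):
z_β = d · √n - z_{α/2}
z_β = 0.24 · √23 - 2.241
z_β = 0.24 · 4.796 - 2.241
z_β = -1.090

Power = Φ(z_β) = Φ(-1.090) ≈ 0.138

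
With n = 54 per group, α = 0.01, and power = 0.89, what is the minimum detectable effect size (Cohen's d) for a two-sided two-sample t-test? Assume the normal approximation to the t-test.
d ≈ 0.73

Minimum detectable effect (two-sample t-test, normal approximation):
d = (z_{α/2} + z_β) / √(n/2)
d = (2.576 + 1.227) / √(54/2)
d = 3.802 / 5.196
d ≈ 0.73

By Cohen's convention (0.2 small / 0.5 medium / 0.8 large): medium effect.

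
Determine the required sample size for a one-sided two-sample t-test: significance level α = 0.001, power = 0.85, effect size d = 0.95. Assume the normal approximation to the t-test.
n = 38 per group

Sample size formula (two-sample t-test, normal approximation):
n = 2 · ((z_α + z_β) / d)²

z_α = 3.090 (for α = 0.001, one-sided)
z_β = 1.036 (for power = 0.85)
d = 0.95

n = 2 · ((3.090 + 1.036) / 0.95)²
n = 2 · (4.343)²
n ≈ 37.72
Round up to the next whole number: n = 38 per group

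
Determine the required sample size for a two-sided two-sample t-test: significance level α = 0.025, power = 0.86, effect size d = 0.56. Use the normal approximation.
n = 71 per group

Sample size formula (two-sample t-test, normal approximation):
n = 2 · ((z_{α/2} + z_β) / d)²

z_{α/2} = 2.241 (for α = 0.025, two-sided)
z_β = 1.080 (for power = 0.86)
d = 0.56

n = 2 · ((2.241 + 1.080) / 0.56)²
n = 2 · (5.930)²
n ≈ 70.33
Round up to the next whole number: n = 71 per group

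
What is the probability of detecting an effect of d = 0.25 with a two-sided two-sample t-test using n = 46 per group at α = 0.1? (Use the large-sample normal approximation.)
Power ≈ 0.33

Power calculation (two-sample t-test, normal approximation):
z_β = d · √(n/2) - z_{α/2}
z_β = 0.25 · √(46/2) - 1.645
z_β = 0.25 · 4.796 - 1.645
z_β = -0.446

Power = Φ(z_β) = Φ(-0.446) ≈ 0.328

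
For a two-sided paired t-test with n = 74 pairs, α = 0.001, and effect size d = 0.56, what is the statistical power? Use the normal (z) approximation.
Power ≈ 0.94

Power calculation (paired t-test, normal approximation):
z_β = d · √n - z_{α/2}
z_β = 0.56 · √74 - 3.291
z_β = 0.56 · 8.602 - 3.291
z_β = 1.527

Power = Φ(z_β) = Φ(1.527) ≈ 0.937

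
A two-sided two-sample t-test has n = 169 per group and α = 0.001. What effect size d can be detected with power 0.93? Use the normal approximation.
d ≈ 0.52

Minimum detectable effect (two-sample t-test, normal approximation):
d = (z_{α/2} + z_β) / √(n/2)
d = (3.291 + 1.476) / √(169/2)
d = 4.766 / 9.192
d ≈ 0.52

By Cohen's convention (0.2 small / 0.5 medium / 0.8 large): medium effect.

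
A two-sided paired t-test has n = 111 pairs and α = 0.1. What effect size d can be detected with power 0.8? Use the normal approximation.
d ≈ 0.24

Minimum detectable effect (paired t-test, normal approximation):
d = (z_{α/2} + z_β) / √n
d = (1.645 + 0.842) / √111
d = 2.486 / 10.536
d ≈ 0.24

By Cohen's convention (0.2 small / 0.5 medium / 0.8 large): small effect.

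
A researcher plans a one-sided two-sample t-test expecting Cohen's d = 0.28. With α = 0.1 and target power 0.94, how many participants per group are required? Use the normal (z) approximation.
n = 206 per group

Sample size formula (two-sample t-test, normal approximation):
n = 2 · ((z_α + z_β) / d)²

z_α = 1.282 (for α = 0.1, one-sided)
z_β = 1.555 (for power = 0.94)
d = 0.28

n = 2 · ((1.282 + 1.555) / 0.28)²
n = 2 · (10.132)²
n ≈ 205.31
Round up to the next whole number: n = 206 per group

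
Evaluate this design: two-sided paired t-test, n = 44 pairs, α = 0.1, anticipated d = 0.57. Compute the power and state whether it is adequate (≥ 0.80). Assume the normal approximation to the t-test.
Power ≈ 0.98; the study is adequately powered (power ≥ 0.80)

Power calculation (paired t-test, normal approximation):
z_β = d · √n - z_{α/2}
z_β = 0.57 · √44 - 1.645
z_β = 0.57 · 6.633 - 1.645
z_β = 2.136

Power = Φ(z_β) = Φ(2.136) ≈ 0.984

Effect size d = 0.57 is medium by Cohen's convention (0.2/0.5/0.8).

Threshold: power ≥ 0.80 is conventionally adequate.
Power ≈ 0.98 → the study is adequately powered (power ≥ 0.80).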